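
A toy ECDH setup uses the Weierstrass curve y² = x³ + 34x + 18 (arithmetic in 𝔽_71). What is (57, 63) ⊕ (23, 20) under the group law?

(16, 16)

(57, 63) + (23, 20). λ = (20 - 63)/(23 - 57) ≡ 28/37 mod 71. 37⁻¹ ≡ 48 (mod 71) since 37·48 = 1776 ≡ 1, so λ ≡ 66.
  x = λ² - 57 - 23 = 4356 - 80 ≡ 16; y = λ·(57 - 16) - 63 ≡ 16. → (16, 16)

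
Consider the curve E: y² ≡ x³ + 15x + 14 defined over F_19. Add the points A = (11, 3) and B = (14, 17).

(11, 3) + (14, 17). λ = (17 - 3)/(14 - 11) ≡ 14/3 mod 19. 3⁻¹ ≡ 13 (mod 19), so λ ≡ 11.
  x = λ² - 11 - 14 = 121 - 25 ≡ 1; y = λ·(11 - 1) - 3 ≡ 12. → (1, 12)

(1, 12)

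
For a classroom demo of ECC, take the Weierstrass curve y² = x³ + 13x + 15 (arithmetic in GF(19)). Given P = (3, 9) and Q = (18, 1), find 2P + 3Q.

First 2P:
Repeated addition: build up to 2P.
2P: tangent at (3, 9): λ = (3·3² + 13)/(2·9) ≡ 2/18. 18⁻¹ ≡ 18 (mod 19) since 18·18 = 324 ≡ 1, so λ ≡ 2·18 ≡ 17.
  x = λ² - 3 - 3 = 289 - 6 ≡ 17; y = λ·(3 - 17) - 9 ≡ 0. → (17, 0)
2P = (17, 0).
Next 3Q:
Repeated addition: build up to 3Q.
2Q: tangent at (18, 1): λ = (3·18² + 13)/(2·1) ≡ 16/2. 2⁻¹ ≡ 10 (mod 19), so λ ≡ 16·10 ≡ 8.
  x = λ² - 18 - 18 = 64 - 36 ≡ 9; y = λ·(18 - 9) - 1 ≡ 14. → (9, 14)
3Q: (9, 14) + (18, 1). λ = (1 - 14)/(18 - 9) ≡ 6/9 mod 19. 9⁻¹ ≡ 17 (mod 19), so λ ≡ 7.
  x = λ² - 9 - 18 = 49 - 27 ≡ 3; y = λ·(9 - 3) - 14 ≡ 9. → (3, 9)
3Q = (3, 9).
Finally 2P + 3Q:
(17, 0) + (3, 9). λ = (9 - 0)/(3 - 17) ≡ 9/5 mod 19. 5⁻¹ ≡ 4 (mod 19), so λ ≡ 17.
  x = λ² - 17 - 3 = 289 - 20 ≡ 3; y = λ·(17 - 3) - 0 ≡ 10. → (3, 10)

(3, 10)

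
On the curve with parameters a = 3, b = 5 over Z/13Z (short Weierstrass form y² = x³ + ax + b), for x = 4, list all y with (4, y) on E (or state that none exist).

x³ + 3x + 5 = 81 ≡ 3 (mod 13).
Square roots of 3 mod 13: 4 and 9 (since 4² = 16 ≡ 3).

4, 9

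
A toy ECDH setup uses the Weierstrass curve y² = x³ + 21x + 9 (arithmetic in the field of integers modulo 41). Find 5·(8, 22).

Write P = (8, 22).
Double-and-add on 5 = (101)₂. Start with P = (8, 22) for the leading 1-bit.
double: tangent at (8, 22): λ = (3·8² + 21)/(2·22) ≡ 8/3. 3⁻¹ ≡ 14 (mod 41), so λ ≡ 8·14 ≡ 30.
  x = λ² - 8 - 8 = 900 - 16 ≡ 23; y = λ·(8 - 23) - 22 ≡ 20. → (23, 20)
double: tangent at (23, 20): λ = (3·23² + 21)/(2·20) ≡ 9/40. 40⁻¹ ≡ 40 (mod 41), so λ ≡ 9·40 ≡ 32.
  x = λ² - 23 - 23 = 1024 - 46 ≡ 35; y = λ·(23 - 35) - 20 ≡ 6. → (35, 6)
add P: (35, 6) + (8, 22). λ = (22 - 6)/(8 - 35) ≡ 16/14 mod 41. 14⁻¹ ≡ 3 (mod 41), so λ ≡ 7.
  x = λ² - 35 - 8 = 49 - 43 ≡ 6; y = λ·(35 - 6) - 6 ≡ 33. → (6, 33)

(6, 33)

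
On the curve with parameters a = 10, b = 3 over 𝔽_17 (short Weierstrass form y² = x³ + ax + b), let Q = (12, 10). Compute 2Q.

tangent at (12, 10): λ = (3·12² + 10)/(2·10) ≡ 0/3. 3⁻¹ ≡ 6 (mod 17), so λ ≡ 0·6 ≡ 0.
  x = λ² - 12 - 12 = 0 - 24 ≡ 10; y = λ·(12 - 10) - 10 ≡ 7. → (10, 7)

(10, 7)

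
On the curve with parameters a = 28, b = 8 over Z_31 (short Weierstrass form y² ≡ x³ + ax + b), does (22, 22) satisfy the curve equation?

yes

y² = 22² ≡ 19; x³ + 28x + 8 = 11272 ≡ 19 (mod 31). 19 = 19.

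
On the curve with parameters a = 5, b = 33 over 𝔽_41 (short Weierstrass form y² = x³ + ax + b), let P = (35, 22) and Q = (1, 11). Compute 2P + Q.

(24, 23)

First 2P:
Repeated addition: build up to 2P.
2P: tangent at (35, 22): λ = (3·35² + 5)/(2·22) ≡ 31/3. 3⁻¹ ≡ 14 (mod 41), so λ ≡ 31·14 ≡ 24.
  x = λ² - 35 - 35 = 576 - 70 ≡ 14; y = λ·(35 - 14) - 22 ≡ 31. → (14, 31)
2P = (14, 31).
Finally 2P + Q:
(14, 31) + (1, 11). λ = (11 - 31)/(1 - 14) ≡ 21/28 mod 41. 28⁻¹ ≡ 22 (mod 41), so λ ≡ 11.
  x = λ² - 14 - 1 = 121 - 15 ≡ 24; y = λ·(14 - 24) - 31 ≡ 23. → (24, 23)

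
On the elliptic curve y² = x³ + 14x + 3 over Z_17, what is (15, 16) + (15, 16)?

tangent at (15, 16): λ = (3·15² + 14)/(2·16) ≡ 9/15. 15⁻¹ ≡ 8 (mod 17), so λ ≡ 9·8 ≡ 4.
  x = λ² - 15 - 15 = 16 - 30 ≡ 3; y = λ·(15 - 3) - 16 ≡ 15. → (3, 15)

(3, 15)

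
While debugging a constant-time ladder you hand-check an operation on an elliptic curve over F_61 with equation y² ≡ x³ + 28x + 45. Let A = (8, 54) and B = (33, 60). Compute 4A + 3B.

(17, 35)

First 4A:
Repeated addition: build up to 4A.
2A: tangent at (8, 54): λ = (3·8² + 28)/(2·54) ≡ 37/47. 47⁻¹ ≡ 13 (mod 61), so λ ≡ 37·13 ≡ 54.
  x = λ² - 8 - 8 = 2916 - 16 ≡ 33; y = λ·(8 - 33) - 54 ≡ 60. → (33, 60)
3A: (33, 60) + (8, 54). λ = (54 - 60)/(8 - 33) ≡ 55/36 mod 61. 36⁻¹ ≡ 39 (mod 61) since 36·39 = 1404 ≡ 1, so λ ≡ 10.
  x = λ² - 33 - 8 = 100 - 41 ≡ 59; y = λ·(33 - 59) - 60 ≡ 46. → (59, 46)
4A: (59, 46) + (8, 54). λ = (54 - 46)/(8 - 59) ≡ 8/10 mod 61. 10⁻¹ ≡ 55 (mod 61), so λ ≡ 13.
  x = λ² - 59 - 8 = 169 - 67 ≡ 41; y = λ·(59 - 41) - 46 ≡ 5. → (41, 5)
4A = (41, 5).
Next 3B:
Repeated addition: build up to 3B.
2B: tangent at (33, 60): λ = (3·33² + 28)/(2·60) ≡ 1/59. 59⁻¹ ≡ 30 (mod 61) since 59·30 = 1770 ≡ 1, so λ ≡ 1·30 ≡ 30.
  x = λ² - 33 - 33 = 900 - 66 ≡ 41; y = λ·(33 - 41) - 60 ≡ 5. → (41, 5)
3B: (41, 5) + (33, 60). λ = (60 - 5)/(33 - 41) ≡ 55/53 mod 61. 53⁻¹ ≡ 38 (mod 61) since 53·38 = 2014 ≡ 1, so λ ≡ 16.
  x = λ² - 41 - 33 = 256 - 74 ≡ 60; y = λ·(41 - 60) - 5 ≡ 57. → (60, 57)
3B = (60, 57).
Finally 4A + 3B:
(41, 5) + (60, 57). λ = (57 - 5)/(60 - 41) ≡ 52/19 mod 61. 19⁻¹ ≡ 45 (mod 61), so λ ≡ 22.
  x = λ² - 41 - 60 = 484 - 101 ≡ 17; y = λ·(41 - 17) - 5 ≡ 35. → (17, 35)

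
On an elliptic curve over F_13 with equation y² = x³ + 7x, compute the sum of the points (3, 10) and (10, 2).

(9, 8)

(3, 10) + (10, 2). λ = (2 - 10)/(10 - 3) ≡ 5/7 mod 13. 7⁻¹ ≡ 2 (mod 13), so λ ≡ 10.
  x = λ² - 3 - 10 = 100 - 13 ≡ 9; y = λ·(3 - 9) - 10 ≡ 8. → (9, 8)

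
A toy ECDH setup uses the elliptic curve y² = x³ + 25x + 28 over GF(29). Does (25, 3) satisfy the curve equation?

yes

y² = 3² ≡ 9; x³ + 25x + 28 = 16278 ≡ 9 (mod 29). 9 = 9.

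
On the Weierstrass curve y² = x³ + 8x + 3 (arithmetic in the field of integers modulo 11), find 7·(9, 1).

(9, 10)

Write P = (9, 1).
Double-and-add on 7 = (111)₂. Start with P = (9, 1) for the leading 1-bit.
double: tangent at (9, 1): λ = (3·9² + 8)/(2·1) ≡ 9/2. 2⁻¹ ≡ 6 (mod 11), so λ ≡ 9·6 ≡ 10.
  x = λ² - 9 - 9 = 100 - 18 ≡ 5; y = λ·(9 - 5) - 1 ≡ 6. → (5, 6)
add P: (5, 6) + (9, 1). λ = (1 - 6)/(9 - 5) ≡ 6/4 mod 11. 4⁻¹ ≡ 3 (mod 11) since 4·3 = 12 ≡ 1, so λ ≡ 7.
  x = λ² - 5 - 9 = 49 - 14 ≡ 2; y = λ·(5 - 2) - 6 ≡ 4. → (2, 4)
double: tangent at (2, 4): λ = (3·2² + 8)/(2·4) ≡ 9/8. 8⁻¹ ≡ 7 (mod 11), so λ ≡ 9·7 ≡ 8.
  x = λ² - 2 - 2 = 64 - 4 ≡ 5; y = λ·(2 - 5) - 4 ≡ 5. → (5, 5)
add P: (5, 5) + (9, 1). λ = (1 - 5)/(9 - 5) ≡ 7/4 mod 11. 4⁻¹ ≡ 3 (mod 11), so λ ≡ 10.
  x = λ² - 5 - 9 = 100 - 14 ≡ 9; y = λ·(5 - 9) - 5 ≡ 10. → (9, 10)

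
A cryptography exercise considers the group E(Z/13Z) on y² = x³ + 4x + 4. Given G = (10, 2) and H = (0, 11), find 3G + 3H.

(11, 12)

First 3G:
Repeated addition: build up to 3G.
2G: tangent at (10, 2): λ = (3·10² + 4)/(2·2) ≡ 5/4. 4⁻¹ ≡ 10 (mod 13) since 4·10 = 40 ≡ 1, so λ ≡ 5·10 ≡ 11.
  x = λ² - 10 - 10 = 121 - 20 ≡ 10; y = λ·(10 - 10) - 2 ≡ 11. → (10, 11)
3G: (10, 11) + (10, 2): same x and y₁ ≡ -y₂, so the sum is O.
3G = O.
Next 3H:
Repeated addition: build up to 3H.
2H: tangent at (0, 11): λ = (3·0² + 4)/(2·11) ≡ 4/9. 9⁻¹ ≡ 3 (mod 13), so λ ≡ 4·3 ≡ 12.
  x = λ² - 0 - 0 = 144 - 0 ≡ 1; y = λ·(0 - 1) - 11 ≡ 3. → (1, 3)
3H: (1, 3) + (0, 11). λ = (11 - 3)/(0 - 1) ≡ 8/12 mod 13. 12⁻¹ ≡ 12 (mod 13) since 12·12 = 144 ≡ 1, so λ ≡ 5.
  x = λ² - 1 - 0 = 25 - 1 ≡ 11; y = λ·(1 - 11) - 3 ≡ 12. → (11, 12)
3H = (11, 12).
Finally 3G + 3H:
O + (11, 12) = (11, 12) (identity).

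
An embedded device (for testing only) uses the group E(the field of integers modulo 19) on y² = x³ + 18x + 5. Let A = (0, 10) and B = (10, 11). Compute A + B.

(13, 2)

(0, 10) + (10, 11). λ = (11 - 10)/(10 - 0) ≡ 1/10 mod 19. 10⁻¹ ≡ 2 (mod 19) since 10·2 = 20 ≡ 1, so λ ≡ 2.
  x = λ² - 0 - 10 = 4 - 10 ≡ 13; y = λ·(0 - 13) - 10 ≡ 2. → (13, 2)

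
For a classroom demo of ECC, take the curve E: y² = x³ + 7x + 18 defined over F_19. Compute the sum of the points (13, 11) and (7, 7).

(13, 11) + (7, 7). λ = (7 - 11)/(7 - 13) ≡ 15/13 mod 19. 13⁻¹ ≡ 3 (mod 19) since 13·3 = 39 ≡ 1, so λ ≡ 7.
  x = λ² - 13 - 7 = 49 - 20 ≡ 10; y = λ·(13 - 10) - 11 ≡ 10. → (10, 10)

(10, 10)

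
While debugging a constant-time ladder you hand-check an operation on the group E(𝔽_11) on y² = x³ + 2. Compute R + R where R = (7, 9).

(9, 4)

tangent at (7, 9): λ = (3·7² + 0)/(2·9) ≡ 4/7. 7⁻¹ ≡ 8 (mod 11) since 7·8 = 56 ≡ 1, so λ ≡ 4·8 ≡ 10.
  x = λ² - 7 - 7 = 100 - 14 ≡ 9; y = λ·(7 - 9) - 9 ≡ 4. → (9, 4)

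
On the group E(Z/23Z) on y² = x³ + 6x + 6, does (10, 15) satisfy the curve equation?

y² = 15² ≡ 18; x³ + 6x + 6 = 1066 ≡ 8 (mod 23). 18 ≠ 8.

no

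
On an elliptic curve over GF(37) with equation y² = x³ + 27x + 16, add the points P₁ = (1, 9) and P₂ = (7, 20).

(1, 9) + (7, 20). λ = (20 - 9)/(7 - 1) ≡ 11/6 mod 37. 6⁻¹ ≡ 31 (mod 37) since 6·31 = 186 ≡ 1, so λ ≡ 8.
  x = λ² - 1 - 7 = 64 - 8 ≡ 19; y = λ·(1 - 19) - 9 ≡ 32. → (19, 32)

(19, 32)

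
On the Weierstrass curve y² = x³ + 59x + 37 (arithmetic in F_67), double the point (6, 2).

(10, 32)

tangent at (6, 2): λ = (3·6² + 59)/(2·2) ≡ 33/4. 4⁻¹ ≡ 17 (mod 67) since 4·17 = 68 ≡ 1, so λ ≡ 33·17 ≡ 25.
  x = λ² - 6 - 6 = 625 - 12 ≡ 10; y = λ·(6 - 10) - 2 ≡ 32. → (10, 32)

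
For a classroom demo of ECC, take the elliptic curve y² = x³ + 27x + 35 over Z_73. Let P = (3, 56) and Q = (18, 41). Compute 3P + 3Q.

First 3P:
Repeated addition: build up to 3P.
2P: tangent at (3, 56): λ = (3·3² + 27)/(2·56) ≡ 54/39. 39⁻¹ ≡ 15 (mod 73), so λ ≡ 54·15 ≡ 7.
  x = λ² - 3 - 3 = 49 - 6 ≡ 43; y = λ·(3 - 43) - 56 ≡ 29. → (43, 29)
3P: (43, 29) + (3, 56). λ = (56 - 29)/(3 - 43) ≡ 27/33 mod 73. 33⁻¹ ≡ 31 (mod 73), so λ ≡ 34.
  x = λ² - 43 - 3 = 1156 - 46 ≡ 15; y = λ·(43 - 15) - 29 ≡ 47. → (15, 47)
3P = (15, 47).
Next 3Q:
Repeated addition: build up to 3Q.
2Q: tangent at (18, 41): λ = (3·18² + 27)/(2·41) ≡ 50/9. 9⁻¹ ≡ 65 (mod 73), so λ ≡ 50·65 ≡ 38.
  x = λ² - 18 - 18 = 1444 - 36 ≡ 21; y = λ·(18 - 21) - 41 ≡ 64. → (21, 64)
3Q: (21, 64) + (18, 41). λ = (41 - 64)/(18 - 21) ≡ 50/70 mod 73. 70⁻¹ ≡ 24 (mod 73), so λ ≡ 32.
  x = λ² - 21 - 18 = 1024 - 39 ≡ 36; y = λ·(21 - 36) - 64 ≡ 40. → (36, 40)
3Q = (36, 40).
Finally 3P + 3Q:
(15, 47) + (36, 40). λ = (40 - 47)/(36 - 15) ≡ 66/21 mod 73. 21⁻¹ ≡ 7 (mod 73), so λ ≡ 24.
  x = λ² - 15 - 36 = 576 - 51 ≡ 14; y = λ·(15 - 14) - 47 ≡ 50. → (14, 50)

(14, 50)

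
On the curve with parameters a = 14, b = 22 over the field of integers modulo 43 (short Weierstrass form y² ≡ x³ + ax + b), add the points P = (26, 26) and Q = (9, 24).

(26, 26) + (9, 24). λ = (24 - 26)/(9 - 26) ≡ 41/26 mod 43. 26⁻¹ ≡ 5 (mod 43), so λ ≡ 33.
  x = λ² - 26 - 9 = 1089 - 35 ≡ 22; y = λ·(26 - 22) - 26 ≡ 20. → (22, 20)

(22, 20)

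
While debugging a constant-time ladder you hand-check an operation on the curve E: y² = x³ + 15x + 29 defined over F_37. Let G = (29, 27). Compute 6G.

Double-and-add on 6 = (110)₂. Start with G = (29, 27) for the leading 1-bit.
double: tangent at (29, 27): λ = (3·29² + 15)/(2·27) ≡ 22/17. 17⁻¹ ≡ 24 (mod 37), so λ ≡ 22·24 ≡ 10.
  x = λ² - 29 - 29 = 100 - 58 ≡ 5; y = λ·(29 - 5) - 27 ≡ 28. → (5, 28)
add G: (5, 28) + (29, 27). λ = (27 - 28)/(29 - 5) ≡ 36/24 mod 37. 24⁻¹ ≡ 17 (mod 37), so λ ≡ 20.
  x = λ² - 5 - 29 = 400 - 34 ≡ 33; y = λ·(5 - 33) - 28 ≡ 4. → (33, 4)
double: tangent at (33, 4): λ = (3·33² + 15)/(2·4) ≡ 26/8. 8⁻¹ ≡ 14 (mod 37), so λ ≡ 26·14 ≡ 31.
  x = λ² - 33 - 33 = 961 - 66 ≡ 7; y = λ·(33 - 7) - 4 ≡ 25. → (7, 25)

(7, 25)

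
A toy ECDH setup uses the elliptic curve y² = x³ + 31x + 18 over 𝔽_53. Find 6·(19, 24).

Write P = (19, 24).
Repeated addition: build up to 6P.
2P: tangent at (19, 24): λ = (3·19² + 31)/(2·24) ≡ 1/48. 48⁻¹ ≡ 21 (mod 53), so λ ≡ 1·21 ≡ 21.
  x = λ² - 19 - 19 = 441 - 38 ≡ 32; y = λ·(19 - 32) - 24 ≡ 21. → (32, 21)
3P: (32, 21) + (19, 24). λ = (24 - 21)/(19 - 32) ≡ 3/40 mod 53. 40⁻¹ ≡ 4 (mod 53) since 40·4 = 160 ≡ 1, so λ ≡ 12.
  x = λ² - 32 - 19 = 144 - 51 ≡ 40; y = λ·(32 - 40) - 21 ≡ 42. → (40, 42)
4P: (40, 42) + (19, 24). λ = (24 - 42)/(19 - 40) ≡ 35/32 mod 53. 32⁻¹ ≡ 5 (mod 53), so λ ≡ 16.
  x = λ² - 40 - 19 = 256 - 59 ≡ 38; y = λ·(40 - 38) - 42 ≡ 43. → (38, 43)
5P: (38, 43) + (19, 24). λ = (24 - 43)/(19 - 38) ≡ 34/34 mod 53. 34⁻¹ ≡ 39 (mod 53) since 34·39 = 1326 ≡ 1, so λ ≡ 1.
  x = λ² - 38 - 19 = 1 - 57 ≡ 50; y = λ·(38 - 50) - 43 ≡ 51. → (50, 51)
6P: (50, 51) + (19, 24). λ = (24 - 51)/(19 - 50) ≡ 26/22 mod 53. 22⁻¹ ≡ 41 (mod 53) since 22·41 = 902 ≡ 1, so λ ≡ 6.
  x = λ² - 50 - 19 = 36 - 69 ≡ 20; y = λ·(50 - 20) - 51 ≡ 23. → (20, 23)

(20, 23)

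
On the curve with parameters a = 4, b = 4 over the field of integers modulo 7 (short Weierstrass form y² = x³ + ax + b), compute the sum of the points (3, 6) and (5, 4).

(0, 5)

(3, 6) + (5, 4). λ = (4 - 6)/(5 - 3) ≡ 5/2 mod 7. 2⁻¹ ≡ 4 (mod 7), so λ ≡ 6.
  x = λ² - 3 - 5 = 36 - 8 ≡ 0; y = λ·(3 - 0) - 6 ≡ 5. → (0, 5)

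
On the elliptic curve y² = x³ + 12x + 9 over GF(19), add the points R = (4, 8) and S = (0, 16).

(0, 3)

(4, 8) + (0, 16). λ = (16 - 8)/(0 - 4) ≡ 8/15 mod 19. 15⁻¹ ≡ 14 (mod 19), so λ ≡ 17.
  x = λ² - 4 - 0 = 289 - 4 ≡ 0; y = λ·(4 - 0) - 8 ≡ 3. → (0, 3)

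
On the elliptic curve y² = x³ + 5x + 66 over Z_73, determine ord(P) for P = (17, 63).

2P: tangent at (17, 63): λ = (3·17² + 5)/(2·63) ≡ 69/53. 53⁻¹ ≡ 62 (mod 73) since 53·62 = 3286 ≡ 1, so λ ≡ 69·62 ≡ 44.
  x = λ² - 17 - 17 = 1936 - 34 ≡ 4; y = λ·(17 - 4) - 63 ≡ 71. → (4, 71)
3P: (4, 71) + (17, 63). λ = (63 - 71)/(17 - 4) ≡ 65/13 mod 73. 13⁻¹ ≡ 45 (mod 73) since 13·45 = 585 ≡ 1, so λ ≡ 5.
  x = λ² - 4 - 17 = 25 - 21 ≡ 4; y = λ·(4 - 4) - 71 ≡ 2. → (4, 2)
4P: (4, 2) + (17, 63). λ = (63 - 2)/(17 - 4) ≡ 61/13 mod 73. 13⁻¹ ≡ 45 (mod 73) since 13·45 = 585 ≡ 1, so λ ≡ 44.
  x = λ² - 4 - 17 = 1936 - 21 ≡ 17; y = λ·(4 - 17) - 2 ≡ 10. → (17, 10)
5P: (17, 10) + (17, 63): same x and y₁ ≡ -y₂, so the sum is the point at infinity.
5P = the point at infinity, so the order is 5.

5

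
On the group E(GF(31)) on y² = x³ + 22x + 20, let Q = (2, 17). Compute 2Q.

tangent at (2, 17): λ = (3·2² + 22)/(2·17) ≡ 3/3. 3⁻¹ ≡ 21 (mod 31), so λ ≡ 3·21 ≡ 1.
  x = λ² - 2 - 2 = 1 - 4 ≡ 28; y = λ·(2 - 28) - 17 ≡ 19. → (28, 19)

(28, 19)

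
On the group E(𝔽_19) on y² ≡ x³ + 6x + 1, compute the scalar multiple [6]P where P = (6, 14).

Double-and-add on 6 = (110)₂. Start with P = (6, 14) for the leading 1-bit.
double: tangent at (6, 14): λ = (3·6² + 6)/(2·14) ≡ 0/9. 9⁻¹ ≡ 17 (mod 19), so λ ≡ 0·17 ≡ 0.
  x = λ² - 6 - 6 = 0 - 12 ≡ 7; y = λ·(6 - 7) - 14 ≡ 5. → (7, 5)
add P: (7, 5) + (6, 14). λ = (14 - 5)/(6 - 7) ≡ 9/18 mod 19. 18⁻¹ ≡ 18 (mod 19) since 18·18 = 324 ≡ 1, so λ ≡ 10.
  x = λ² - 7 - 6 = 100 - 13 ≡ 11; y = λ·(7 - 11) - 5 ≡ 12. → (11, 12)
double: tangent at (11, 12): λ = (3·11² + 6)/(2·12) ≡ 8/5. 5⁻¹ ≡ 4 (mod 19) since 5·4 = 20 ≡ 1, so λ ≡ 8·4 ≡ 13.
  x = λ² - 11 - 11 = 169 - 22 ≡ 14; y = λ·(11 - 14) - 12 ≡ 6. → (14, 6)

(14, 6)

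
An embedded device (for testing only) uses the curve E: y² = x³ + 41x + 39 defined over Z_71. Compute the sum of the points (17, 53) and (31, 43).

(17, 53) + (31, 43). λ = (43 - 53)/(31 - 17) ≡ 61/14 mod 71. 14⁻¹ ≡ 66 (mod 71), so λ ≡ 50.
  x = λ² - 17 - 31 = 2500 - 48 ≡ 38; y = λ·(17 - 38) - 53 ≡ 33. → (38, 33)

(38, 33)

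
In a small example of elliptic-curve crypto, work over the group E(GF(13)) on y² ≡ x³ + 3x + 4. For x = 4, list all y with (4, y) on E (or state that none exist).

none

x³ + 3x + 4 = 80 ≡ 2 (mod 13).
2 is a non-residue mod 13; no y exists.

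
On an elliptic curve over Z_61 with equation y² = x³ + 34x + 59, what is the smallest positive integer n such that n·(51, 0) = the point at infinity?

2P: (51, 0) + (51, 0): same x and y₁ ≡ -y₂, so the sum is the point at infinity.
2P = the point at infinity, so the order is 2.

2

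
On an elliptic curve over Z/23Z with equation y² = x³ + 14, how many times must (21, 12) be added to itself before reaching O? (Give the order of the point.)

2P: tangent at (21, 12): λ = (3·21² + 0)/(2·12) ≡ 12/1. 1⁻¹ ≡ 1 (mod 23), so λ ≡ 12·1 ≡ 12.
  x = λ² - 21 - 21 = 144 - 42 ≡ 10; y = λ·(21 - 10) - 12 ≡ 5. → (10, 5)
3P: (10, 5) + (21, 12). λ = (12 - 5)/(21 - 10) ≡ 7/11 mod 23. 11⁻¹ ≡ 21 (mod 23) since 11·21 = 231 ≡ 1, so λ ≡ 9.
  x = λ² - 10 - 21 = 81 - 31 ≡ 4; y = λ·(10 - 4) - 5 ≡ 3. → (4, 3)
4P: (4, 3) + (21, 12). λ = (12 - 3)/(21 - 4) ≡ 9/17 mod 23. 17⁻¹ ≡ 19 (mod 23) since 17·19 = 323 ≡ 1, so λ ≡ 10.
  x = λ² - 4 - 21 = 100 - 25 ≡ 6; y = λ·(4 - 6) - 3 ≡ 0. → (6, 0)
5P: (6, 0) + (21, 12). λ = (12 - 0)/(21 - 6) ≡ 12/15 mod 23. 15⁻¹ ≡ 20 (mod 23), so λ ≡ 10.
  x = λ² - 6 - 21 = 100 - 27 ≡ 4; y = λ·(6 - 4) - 0 ≡ 20. → (4, 20)
6P: (4, 20) + (21, 12). λ = (12 - 20)/(21 - 4) ≡ 15/17 mod 23. 17⁻¹ ≡ 19 (mod 23), so λ ≡ 9.
  x = λ² - 4 - 21 = 81 - 25 ≡ 10; y = λ·(4 - 10) - 20 ≡ 18. → (10, 18)
7P: (10, 18) + (21, 12). λ = (12 - 18)/(21 - 10) ≡ 17/11 mod 23. 11⁻¹ ≡ 21 (mod 23) since 11·21 = 231 ≡ 1, so λ ≡ 12.
  x = λ² - 10 - 21 = 144 - 31 ≡ 21; y = λ·(10 - 21) - 18 ≡ 11. → (21, 11)
8P: (21, 11) + (21, 12): same x and y₁ ≡ -y₂, so the sum is O.
8P = O, so the order is 8.

8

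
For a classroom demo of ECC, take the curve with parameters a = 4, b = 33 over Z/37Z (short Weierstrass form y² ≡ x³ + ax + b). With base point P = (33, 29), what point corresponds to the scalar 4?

Double-and-add on 4 = (100)₂. Start with P = (33, 29) for the leading 1-bit.
double: tangent at (33, 29): λ = (3·33² + 4)/(2·29) ≡ 15/21. 21⁻¹ ≡ 30 (mod 37), so λ ≡ 15·30 ≡ 6.
  x = λ² - 33 - 33 = 36 - 66 ≡ 7; y = λ·(33 - 7) - 29 ≡ 16. → (7, 16)
double: tangent at (7, 16): λ = (3·7² + 4)/(2·16) ≡ 3/32. 32⁻¹ ≡ 22 (mod 37), so λ ≡ 3·22 ≡ 29.
  x = λ² - 7 - 7 = 841 - 14 ≡ 13; y = λ·(7 - 13) - 16 ≡ 32. → (13, 32)

(13, 32)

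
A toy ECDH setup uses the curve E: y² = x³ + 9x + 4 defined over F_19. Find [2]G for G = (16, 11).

(17, 15)

tangent at (16, 11): λ = (3·16² + 9)/(2·11) ≡ 17/3. 3⁻¹ ≡ 13 (mod 19) since 3·13 = 39 ≡ 1, so λ ≡ 17·13 ≡ 12.
  x = λ² - 16 - 16 = 144 - 32 ≡ 17; y = λ·(16 - 17) - 11 ≡ 15. → (17, 15)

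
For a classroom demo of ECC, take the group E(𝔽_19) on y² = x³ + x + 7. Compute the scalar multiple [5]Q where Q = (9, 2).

Double-and-add on 5 = (101)₂. Start with Q = (9, 2) for the leading 1-bit.
double: tangent at (9, 2): λ = (3·9² + 1)/(2·2) ≡ 16/4. 4⁻¹ ≡ 5 (mod 19), so λ ≡ 16·5 ≡ 4.
  x = λ² - 9 - 9 = 16 - 18 ≡ 17; y = λ·(9 - 17) - 2 ≡ 4. → (17, 4)
double: tangent at (17, 4): λ = (3·17² + 1)/(2·4) ≡ 13/8. 8⁻¹ ≡ 12 (mod 19) since 8·12 = 96 ≡ 1, so λ ≡ 13·12 ≡ 4.
  x = λ² - 17 - 17 = 16 - 34 ≡ 1; y = λ·(17 - 1) - 4 ≡ 3. → (1, 3)
add Q: (1, 3) + (9, 2). λ = (2 - 3)/(9 - 1) ≡ 18/8 mod 19. 8⁻¹ ≡ 12 (mod 19) since 8·12 = 96 ≡ 1, so λ ≡ 7.
  x = λ² - 1 - 9 = 49 - 10 ≡ 1; y = λ·(1 - 1) - 3 ≡ 16. → (1, 16)

(1, 16)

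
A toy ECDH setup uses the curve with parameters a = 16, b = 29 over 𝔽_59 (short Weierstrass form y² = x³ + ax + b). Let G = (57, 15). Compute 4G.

Double-and-add on 4 = (100)₂. Start with G = (57, 15) for the leading 1-bit.
double: tangent at (57, 15): λ = (3·57² + 16)/(2·15) ≡ 28/30. 30⁻¹ ≡ 2 (mod 59), so λ ≡ 28·2 ≡ 56.
  x = λ² - 57 - 57 = 3136 - 114 ≡ 13; y = λ·(57 - 13) - 15 ≡ 30. → (13, 30)
double: tangent at (13, 30): λ = (3·13² + 16)/(2·30) ≡ 51/1. 1⁻¹ ≡ 1 (mod 59), so λ ≡ 51·1 ≡ 51.
  x = λ² - 13 - 13 = 2601 - 26 ≡ 38; y = λ·(13 - 38) - 30 ≡ 52. → (38, 52)

(38, 52)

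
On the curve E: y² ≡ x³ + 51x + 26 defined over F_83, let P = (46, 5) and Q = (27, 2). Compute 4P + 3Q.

(16, 46)

First 4P:
Double-and-add on 4 = (100)₂. Start with P = (46, 5) for the leading 1-bit.
double: tangent at (46, 5): λ = (3·46² + 51)/(2·5) ≡ 8/10. 10⁻¹ ≡ 25 (mod 83) since 10·25 = 250 ≡ 1, so λ ≡ 8·25 ≡ 34.
  x = λ² - 46 - 46 = 1156 - 92 ≡ 68; y = λ·(46 - 68) - 5 ≡ 77. → (68, 77)
double: tangent at (68, 77): λ = (3·68² + 51)/(2·77) ≡ 62/71. 71⁻¹ ≡ 76 (mod 83), so λ ≡ 62·76 ≡ 64.
  x = λ² - 68 - 68 = 4096 - 136 ≡ 59; y = λ·(68 - 59) - 77 ≡ 1. → (59, 1)
4P = (59, 1).
Next 3Q:
Repeated addition: build up to 3Q.
2Q: tangent at (27, 2): λ = (3·27² + 51)/(2·2) ≡ 80/4. 4⁻¹ ≡ 21 (mod 83), so λ ≡ 80·21 ≡ 20.
  x = λ² - 27 - 27 = 400 - 54 ≡ 14; y = λ·(27 - 14) - 2 ≡ 9. → (14, 9)
3Q: (14, 9) + (27, 2). λ = (2 - 9)/(27 - 14) ≡ 76/13 mod 83. 13⁻¹ ≡ 32 (mod 83), so λ ≡ 25.
  x = λ² - 14 - 27 = 625 - 41 ≡ 3; y = λ·(14 - 3) - 9 ≡ 17. → (3, 17)
3Q = (3, 17).
Finally 4P + 3Q:
(59, 1) + (3, 17). λ = (17 - 1)/(3 - 59) ≡ 16/27 mod 83. 27⁻¹ ≡ 40 (mod 83), so λ ≡ 59.
  x = λ² - 59 - 3 = 3481 - 62 ≡ 16; y = λ·(59 - 16) - 1 ≡ 46. → (16, 46)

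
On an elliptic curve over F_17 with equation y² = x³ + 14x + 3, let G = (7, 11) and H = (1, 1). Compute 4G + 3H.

First 4G:
Repeated addition: build up to 4G.
2G: tangent at (7, 11): λ = (3·7² + 14)/(2·11) ≡ 8/5. 5⁻¹ ≡ 7 (mod 17) since 5·7 = 35 ≡ 1, so λ ≡ 8·7 ≡ 5.
  x = λ² - 7 - 7 = 25 - 14 ≡ 11; y = λ·(7 - 11) - 11 ≡ 3. → (11, 3)
3G: (11, 3) + (7, 11). λ = (11 - 3)/(7 - 11) ≡ 8/13 mod 17. 13⁻¹ ≡ 4 (mod 17), so λ ≡ 15.
  x = λ² - 11 - 7 = 225 - 18 ≡ 3; y = λ·(11 - 3) - 3 ≡ 15. → (3, 15)
4G: (3, 15) + (7, 11). λ = (11 - 15)/(7 - 3) ≡ 13/4 mod 17. 4⁻¹ ≡ 13 (mod 17) since 4·13 = 52 ≡ 1, so λ ≡ 16.
  x = λ² - 3 - 7 = 256 - 10 ≡ 8; y = λ·(3 - 8) - 15 ≡ 7. → (8, 7)
4G = (8, 7).
Next 3H:
Repeated addition: build up to 3H.
2H: tangent at (1, 1): λ = (3·1² + 14)/(2·1) ≡ 0/2. 2⁻¹ ≡ 9 (mod 17), so λ ≡ 0·9 ≡ 0.
  x = λ² - 1 - 1 = 0 - 2 ≡ 15; y = λ·(1 - 15) - 1 ≡ 16. → (15, 16)
3H: (15, 16) + (1, 1). λ = (1 - 16)/(1 - 15) ≡ 2/3 mod 17. 3⁻¹ ≡ 6 (mod 17) since 3·6 = 18 ≡ 1, so λ ≡ 12.
  x = λ² - 15 - 1 = 144 - 16 ≡ 9; y = λ·(15 - 9) - 16 ≡ 5. → (9, 5)
3H = (9, 5).
Finally 4G + 3H:
(8, 7) + (9, 5). λ = (5 - 7)/(9 - 8) ≡ 15/1 mod 17. 1⁻¹ ≡ 1 (mod 17), so λ ≡ 15.
  x = λ² - 8 - 9 = 225 - 17 ≡ 4; y = λ·(8 - 4) - 7 ≡ 2. → (4, 2)

(4, 2)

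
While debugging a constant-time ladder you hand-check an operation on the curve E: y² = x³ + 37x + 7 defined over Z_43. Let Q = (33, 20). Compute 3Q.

Repeated addition: build up to 3Q.
2Q: tangent at (33, 20): λ = (3·33² + 37)/(2·20) ≡ 36/40. 40⁻¹ ≡ 14 (mod 43) since 40·14 = 560 ≡ 1, so λ ≡ 36·14 ≡ 31.
  x = λ² - 33 - 33 = 961 - 66 ≡ 35; y = λ·(33 - 35) - 20 ≡ 4. → (35, 4)
3Q: (35, 4) + (33, 20). λ = (20 - 4)/(33 - 35) ≡ 16/41 mod 43. 41⁻¹ ≡ 21 (mod 43) since 41·21 = 861 ≡ 1, so λ ≡ 35.
  x = λ² - 35 - 33 = 1225 - 68 ≡ 39; y = λ·(35 - 39) - 4 ≡ 28. → (39, 28)

(39, 28)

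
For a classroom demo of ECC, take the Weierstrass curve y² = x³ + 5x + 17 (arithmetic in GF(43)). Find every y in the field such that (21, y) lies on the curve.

3, 40

x³ + 5x + 17 = 9383 ≡ 9 (mod 43).
Square roots of 9 mod 43: 3 and 40 (since 3² = 9 ≡ 9).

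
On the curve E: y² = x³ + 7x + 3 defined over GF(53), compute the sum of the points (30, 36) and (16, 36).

(30, 36) + (16, 36). λ = (36 - 36)/(16 - 30) ≡ 0/39 mod 53. 39⁻¹ ≡ 34 (mod 53), so λ ≡ 0.
  x = λ² - 30 - 16 = 0 - 46 ≡ 7; y = λ·(30 - 7) - 36 ≡ 17. → (7, 17)

(7, 17)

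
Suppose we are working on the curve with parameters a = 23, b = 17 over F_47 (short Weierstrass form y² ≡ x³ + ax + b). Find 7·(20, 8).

Write P = (20, 8).
Repeated addition: build up to 7P.
2P: tangent at (20, 8): λ = (3·20² + 23)/(2·8) ≡ 1/16. 16⁻¹ ≡ 3 (mod 47) since 16·3 = 48 ≡ 1, so λ ≡ 1·3 ≡ 3.
  x = λ² - 20 - 20 = 9 - 40 ≡ 16; y = λ·(20 - 16) - 8 ≡ 4. → (16, 4)
3P: (16, 4) + (20, 8). λ = (8 - 4)/(20 - 16) ≡ 4/4 mod 47. 4⁻¹ ≡ 12 (mod 47), so λ ≡ 1.
  x = λ² - 16 - 20 = 1 - 36 ≡ 12; y = λ·(16 - 12) - 4 ≡ 0. → (12, 0)
4P: (12, 0) + (20, 8). λ = (8 - 0)/(20 - 12) ≡ 8/8 mod 47. 8⁻¹ ≡ 6 (mod 47) since 8·6 = 48 ≡ 1, so λ ≡ 1.
  x = λ² - 12 - 20 = 1 - 32 ≡ 16; y = λ·(12 - 16) - 0 ≡ 43. → (16, 43)
5P: (16, 43) + (20, 8). λ = (8 - 43)/(20 - 16) ≡ 12/4 mod 47. 4⁻¹ ≡ 12 (mod 47), so λ ≡ 3.
  x = λ² - 16 - 20 = 9 - 36 ≡ 20; y = λ·(16 - 20) - 43 ≡ 39. → (20, 39)
6P: (20, 39) + (20, 8): same x and y₁ ≡ -y₂, so the sum is ∞.
7P: ∞ + (20, 8) = (20, 8) (identity).

(20, 8)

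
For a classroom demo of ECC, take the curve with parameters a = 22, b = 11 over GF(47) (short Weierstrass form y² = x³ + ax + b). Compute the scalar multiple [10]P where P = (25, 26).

(45, 37)

Repeated addition: build up to 10P.
2P: tangent at (25, 26): λ = (3·25² + 22)/(2·26) ≡ 17/5. 5⁻¹ ≡ 19 (mod 47) since 5·19 = 95 ≡ 1, so λ ≡ 17·19 ≡ 41.
  x = λ² - 25 - 25 = 1681 - 50 ≡ 33; y = λ·(25 - 33) - 26 ≡ 22. → (33, 22)
3P: (33, 22) + (25, 26). λ = (26 - 22)/(25 - 33) ≡ 4/39 mod 47. 39⁻¹ ≡ 41 (mod 47) since 39·41 = 1599 ≡ 1, so λ ≡ 23.
  x = λ² - 33 - 25 = 529 - 58 ≡ 1; y = λ·(33 - 1) - 22 ≡ 9. → (1, 9)
4P: (1, 9) + (25, 26). λ = (26 - 9)/(25 - 1) ≡ 17/24 mod 47. 24⁻¹ ≡ 2 (mod 47) since 24·2 = 48 ≡ 1, so λ ≡ 34.
  x = λ² - 1 - 25 = 1156 - 26 ≡ 2; y = λ·(1 - 2) - 9 ≡ 4. → (2, 4)
5P: (2, 4) + (25, 26). λ = (26 - 4)/(25 - 2) ≡ 22/23 mod 47. 23⁻¹ ≡ 45 (mod 47) since 23·45 = 1035 ≡ 1, so λ ≡ 3.
  x = λ² - 2 - 25 = 9 - 27 ≡ 29; y = λ·(2 - 29) - 4 ≡ 9. → (29, 9)
6P: (29, 9) + (25, 26). λ = (26 - 9)/(25 - 29) ≡ 17/43 mod 47. 43⁻¹ ≡ 35 (mod 47), so λ ≡ 31.
  x = λ² - 29 - 25 = 961 - 54 ≡ 14; y = λ·(29 - 14) - 9 ≡ 33. → (14, 33)
7P: (14, 33) + (25, 26). λ = (26 - 33)/(25 - 14) ≡ 40/11 mod 47. 11⁻¹ ≡ 30 (mod 47), so λ ≡ 25.
  x = λ² - 14 - 25 = 625 - 39 ≡ 22; y = λ·(14 - 22) - 33 ≡ 2. → (22, 2)
8P: (22, 2) + (25, 26). λ = (26 - 2)/(25 - 22) ≡ 24/3 mod 47. 3⁻¹ ≡ 16 (mod 47), so λ ≡ 8.
  x = λ² - 22 - 25 = 64 - 47 ≡ 17; y = λ·(22 - 17) - 2 ≡ 38. → (17, 38)
9P: (17, 38) + (25, 26). λ = (26 - 38)/(25 - 17) ≡ 35/8 mod 47. 8⁻¹ ≡ 6 (mod 47) since 8·6 = 48 ≡ 1, so λ ≡ 22.
  x = λ² - 17 - 25 = 484 - 42 ≡ 19; y = λ·(17 - 19) - 38 ≡ 12. → (19, 12)
10P: (19, 12) + (25, 26). λ = (26 - 12)/(25 - 19) ≡ 14/6 mod 47. 6⁻¹ ≡ 8 (mod 47), so λ ≡ 18.
  x = λ² - 19 - 25 = 324 - 44 ≡ 45; y = λ·(19 - 45) - 12 ≡ 37. → (45, 37)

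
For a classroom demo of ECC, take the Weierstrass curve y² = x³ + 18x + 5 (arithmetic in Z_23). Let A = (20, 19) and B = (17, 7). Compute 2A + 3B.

(20, 4)

First 2A:
Repeated addition: build up to 2A.
2A: tangent at (20, 19): λ = (3·20² + 18)/(2·19) ≡ 22/15. 15⁻¹ ≡ 20 (mod 23), so λ ≡ 22·20 ≡ 3.
  x = λ² - 20 - 20 = 9 - 40 ≡ 15; y = λ·(20 - 15) - 19 ≡ 19. → (15, 19)
2A = (15, 19).
Next 3B:
Repeated addition: build up to 3B.
2B: tangent at (17, 7): λ = (3·17² + 18)/(2·7) ≡ 11/14. 14⁻¹ ≡ 5 (mod 23) since 14·5 = 70 ≡ 1, so λ ≡ 11·5 ≡ 9.
  x = λ² - 17 - 17 = 81 - 34 ≡ 1; y = λ·(17 - 1) - 7 ≡ 22. → (1, 22)
3B: (1, 22) + (17, 7). λ = (7 - 22)/(17 - 1) ≡ 8/16 mod 23. 16⁻¹ ≡ 13 (mod 23), so λ ≡ 12.
  x = λ² - 1 - 17 = 144 - 18 ≡ 11; y = λ·(1 - 11) - 22 ≡ 19. → (11, 19)
3B = (11, 19).
Finally 2A + 3B:
(15, 19) + (11, 19). λ = (19 - 19)/(11 - 15) ≡ 0/19 mod 23. 19⁻¹ ≡ 17 (mod 23) since 19·17 = 323 ≡ 1, so λ ≡ 0.
  x = λ² - 15 - 11 = 0 - 26 ≡ 20; y = λ·(15 - 20) - 19 ≡ 4. → (20, 4)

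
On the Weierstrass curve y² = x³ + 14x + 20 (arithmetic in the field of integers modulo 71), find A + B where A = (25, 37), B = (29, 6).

(46, 37)

(25, 37) + (29, 6). λ = (6 - 37)/(29 - 25) ≡ 40/4 mod 71. 4⁻¹ ≡ 18 (mod 71), so λ ≡ 10.
  x = λ² - 25 - 29 = 100 - 54 ≡ 46; y = λ·(25 - 46) - 37 ≡ 37. → (46, 37)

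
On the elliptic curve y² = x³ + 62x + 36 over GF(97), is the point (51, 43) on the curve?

no

y² = 43² ≡ 6; x³ + 62x + 36 = 135849 ≡ 49 (mod 97). 6 ≠ 49.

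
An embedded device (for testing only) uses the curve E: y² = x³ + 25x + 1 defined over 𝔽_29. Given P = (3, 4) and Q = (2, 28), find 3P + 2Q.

(10, 2)

First 3P:
Repeated addition: build up to 3P.
2P: tangent at (3, 4): λ = (3·3² + 25)/(2·4) ≡ 23/8. 8⁻¹ ≡ 11 (mod 29), so λ ≡ 23·11 ≡ 21.
  x = λ² - 3 - 3 = 441 - 6 ≡ 0; y = λ·(3 - 0) - 4 ≡ 1. → (0, 1)
3P: (0, 1) + (3, 4). λ = (4 - 1)/(3 - 0) ≡ 3/3 mod 29. 3⁻¹ ≡ 10 (mod 29) since 3·10 = 30 ≡ 1, so λ ≡ 1.
  x = λ² - 0 - 3 = 1 - 3 ≡ 27; y = λ·(0 - 27) - 1 ≡ 1. → (27, 1)
3P = (27, 1).
Next 2Q:
Repeated addition: build up to 2Q.
2Q: tangent at (2, 28): λ = (3·2² + 25)/(2·28) ≡ 8/27. 27⁻¹ ≡ 14 (mod 29), so λ ≡ 8·14 ≡ 25.
  x = λ² - 2 - 2 = 625 - 4 ≡ 12; y = λ·(2 - 12) - 28 ≡ 12. → (12, 12)
2Q = (12, 12).
Finally 3P + 2Q:
(27, 1) + (12, 12). λ = (12 - 1)/(12 - 27) ≡ 11/14 mod 29. 14⁻¹ ≡ 27 (mod 29) since 14·27 = 378 ≡ 1, so λ ≡ 7.
  x = λ² - 27 - 12 = 49 - 39 ≡ 10; y = λ·(27 - 10) - 1 ≡ 2. → (10, 2)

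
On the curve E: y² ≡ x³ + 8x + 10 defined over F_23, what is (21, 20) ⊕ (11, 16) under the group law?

(16, 5)

(21, 20) + (11, 16). λ = (16 - 20)/(11 - 21) ≡ 19/13 mod 23. 13⁻¹ ≡ 16 (mod 23), so λ ≡ 5.
  x = λ² - 21 - 11 = 25 - 32 ≡ 16; y = λ·(21 - 16) - 20 ≡ 5. → (16, 5)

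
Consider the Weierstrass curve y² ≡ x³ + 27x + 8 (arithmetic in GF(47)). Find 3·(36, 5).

Write G = (36, 5).
Repeated addition: build up to 3G.
2G: tangent at (36, 5): λ = (3·36² + 27)/(2·5) ≡ 14/10. 10⁻¹ ≡ 33 (mod 47), so λ ≡ 14·33 ≡ 39.
  x = λ² - 36 - 36 = 1521 - 72 ≡ 39; y = λ·(36 - 39) - 5 ≡ 19. → (39, 19)
3G: (39, 19) + (36, 5). λ = (5 - 19)/(36 - 39) ≡ 33/44 mod 47. 44⁻¹ ≡ 31 (mod 47), so λ ≡ 36.
  x = λ² - 39 - 36 = 1296 - 75 ≡ 46; y = λ·(39 - 46) - 19 ≡ 11. → (46, 11)

(46, 11)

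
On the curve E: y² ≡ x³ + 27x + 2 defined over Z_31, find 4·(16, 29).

(2, 8)

Write Q = (16, 29).
Double-and-add on 4 = (100)₂. Start with Q = (16, 29) for the leading 1-bit.
double: tangent at (16, 29): λ = (3·16² + 27)/(2·29) ≡ 20/27. 27⁻¹ ≡ 23 (mod 31), so λ ≡ 20·23 ≡ 26.
  x = λ² - 16 - 16 = 676 - 32 ≡ 24; y = λ·(16 - 24) - 29 ≡ 11. → (24, 11)
double: tangent at (24, 11): λ = (3·24² + 27)/(2·11) ≡ 19/22. 22⁻¹ ≡ 24 (mod 31), so λ ≡ 19·24 ≡ 22.
  x = λ² - 24 - 24 = 484 - 48 ≡ 2; y = λ·(24 - 2) - 11 ≡ 8. → (2, 8)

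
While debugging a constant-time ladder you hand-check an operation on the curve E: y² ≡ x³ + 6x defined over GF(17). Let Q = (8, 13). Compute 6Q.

Double-and-add on 6 = (110)₂. Start with Q = (8, 13) for the leading 1-bit.
double: tangent at (8, 13): λ = (3·8² + 6)/(2·13) ≡ 11/9. 9⁻¹ ≡ 2 (mod 17), so λ ≡ 11·2 ≡ 5.
  x = λ² - 8 - 8 = 25 - 16 ≡ 9; y = λ·(8 - 9) - 13 ≡ 16. → (9, 16)
add Q: (9, 16) + (8, 13). λ = (13 - 16)/(8 - 9) ≡ 14/16 mod 17. 16⁻¹ ≡ 16 (mod 17), so λ ≡ 3.
  x = λ² - 9 - 8 = 9 - 17 ≡ 9; y = λ·(9 - 9) - 16 ≡ 1. → (9, 1)
double: tangent at (9, 1): λ = (3·9² + 6)/(2·1) ≡ 11/2. 2⁻¹ ≡ 9 (mod 17), so λ ≡ 11·9 ≡ 14.
  x = λ² - 9 - 9 = 196 - 18 ≡ 8; y = λ·(9 - 8) - 1 ≡ 13. → (8, 13)

(8, 13)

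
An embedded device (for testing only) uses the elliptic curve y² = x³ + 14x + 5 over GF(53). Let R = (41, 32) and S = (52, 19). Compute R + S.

(41, 32) + (52, 19). λ = (19 - 32)/(52 - 41) ≡ 40/11 mod 53. 11⁻¹ ≡ 29 (mod 53), so λ ≡ 47.
  x = λ² - 41 - 52 = 2209 - 93 ≡ 49; y = λ·(41 - 49) - 32 ≡ 16. → (49, 16)

(49, 16)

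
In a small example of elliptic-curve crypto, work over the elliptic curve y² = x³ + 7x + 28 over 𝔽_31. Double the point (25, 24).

(17, 21)

tangent at (25, 24): λ = (3·25² + 7)/(2·24) ≡ 22/17. 17⁻¹ ≡ 11 (mod 31), so λ ≡ 22·11 ≡ 25.
  x = λ² - 25 - 25 = 625 - 50 ≡ 17; y = λ·(25 - 17) - 24 ≡ 21. → (17, 21)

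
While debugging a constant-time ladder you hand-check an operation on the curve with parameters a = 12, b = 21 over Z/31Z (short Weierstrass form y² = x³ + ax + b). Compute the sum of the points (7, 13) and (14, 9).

(7, 13) + (14, 9). λ = (9 - 13)/(14 - 7) ≡ 27/7 mod 31. 7⁻¹ ≡ 9 (mod 31) since 7·9 = 63 ≡ 1, so λ ≡ 26.
  x = λ² - 7 - 14 = 676 - 21 ≡ 4; y = λ·(7 - 4) - 13 ≡ 3. → (4, 3)

(4, 3)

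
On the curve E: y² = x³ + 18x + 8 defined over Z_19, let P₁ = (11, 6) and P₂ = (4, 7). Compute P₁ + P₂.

(11, 13)

(11, 6) + (4, 7). λ = (7 - 6)/(4 - 11) ≡ 1/12 mod 19. 12⁻¹ ≡ 8 (mod 19), so λ ≡ 8.
  x = λ² - 11 - 4 = 64 - 15 ≡ 11; y = λ·(11 - 11) - 6 ≡ 13. → (11, 13)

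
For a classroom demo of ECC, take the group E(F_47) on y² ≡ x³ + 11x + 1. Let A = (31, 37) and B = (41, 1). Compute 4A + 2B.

(12, 13)

First 4A:
Repeated addition: build up to 4A.
2A: tangent at (31, 37): λ = (3·31² + 11)/(2·37) ≡ 27/27. 27⁻¹ ≡ 7 (mod 47) since 27·7 = 189 ≡ 1, so λ ≡ 27·7 ≡ 1.
  x = λ² - 31 - 31 = 1 - 62 ≡ 33; y = λ·(31 - 33) - 37 ≡ 8. → (33, 8)
3A: (33, 8) + (31, 37). λ = (37 - 8)/(31 - 33) ≡ 29/45 mod 47. 45⁻¹ ≡ 23 (mod 47), so λ ≡ 9.
  x = λ² - 33 - 31 = 81 - 64 ≡ 17; y = λ·(33 - 17) - 8 ≡ 42. → (17, 42)
4A: (17, 42) + (31, 37). λ = (37 - 42)/(31 - 17) ≡ 42/14 mod 47. 14⁻¹ ≡ 37 (mod 47), so λ ≡ 3.
  x = λ² - 17 - 31 = 9 - 48 ≡ 8; y = λ·(17 - 8) - 42 ≡ 32. → (8, 32)
4A = (8, 32).
Next 2B:
Repeated addition: build up to 2B.
2B: tangent at (41, 1): λ = (3·41² + 11)/(2·1) ≡ 25/2. 2⁻¹ ≡ 24 (mod 47) since 2·24 = 48 ≡ 1, so λ ≡ 25·24 ≡ 36.
  x = λ² - 41 - 41 = 1296 - 82 ≡ 39; y = λ·(41 - 39) - 1 ≡ 24. → (39, 24)
2B = (39, 24).
Finally 4A + 2B:
(8, 32) + (39, 24). λ = (24 - 32)/(39 - 8) ≡ 39/31 mod 47. 31⁻¹ ≡ 44 (mod 47), so λ ≡ 24.
  x = λ² - 8 - 39 = 576 - 47 ≡ 12; y = λ·(8 - 12) - 32 ≡ 13. → (12, 13)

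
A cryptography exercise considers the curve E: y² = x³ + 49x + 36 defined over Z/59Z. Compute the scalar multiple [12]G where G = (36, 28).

Double-and-add on 12 = (1100)₂. Start with G = (36, 28) for the leading 1-bit.
double: tangent at (36, 28): λ = (3·36² + 49)/(2·28) ≡ 43/56. 56⁻¹ ≡ 39 (mod 59), so λ ≡ 43·39 ≡ 25.
  x = λ² - 36 - 36 = 625 - 72 ≡ 22; y = λ·(36 - 22) - 28 ≡ 27. → (22, 27)
add G: (22, 27) + (36, 28). λ = (28 - 27)/(36 - 22) ≡ 1/14 mod 59. 14⁻¹ ≡ 38 (mod 59) since 14·38 = 532 ≡ 1, so λ ≡ 38.
  x = λ² - 22 - 36 = 1444 - 58 ≡ 29; y = λ·(22 - 29) - 27 ≡ 2. → (29, 2)
double: tangent at (29, 2): λ = (3·29² + 49)/(2·2) ≡ 35/4. 4⁻¹ ≡ 15 (mod 59) since 4·15 = 60 ≡ 1, so λ ≡ 35·15 ≡ 53.
  x = λ² - 29 - 29 = 2809 - 58 ≡ 37; y = λ·(29 - 37) - 2 ≡ 46. → (37, 46)
double: tangent at (37, 46): λ = (3·37² + 49)/(2·46) ≡ 26/33. 33⁻¹ ≡ 34 (mod 59) since 33·34 = 1122 ≡ 1, so λ ≡ 26·34 ≡ 58.
  x = λ² - 37 - 37 = 3364 - 74 ≡ 45; y = λ·(37 - 45) - 46 ≡ 21. → (45, 21)

(45, 21)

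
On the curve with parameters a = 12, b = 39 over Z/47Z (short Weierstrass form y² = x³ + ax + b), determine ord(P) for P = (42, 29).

2P: tangent at (42, 29): λ = (3·42² + 12)/(2·29) ≡ 40/11. 11⁻¹ ≡ 30 (mod 47) since 11·30 = 330 ≡ 1, so λ ≡ 40·30 ≡ 25.
  x = λ² - 42 - 42 = 625 - 84 ≡ 24; y = λ·(42 - 24) - 29 ≡ 45. → (24, 45)
3P: (24, 45) + (42, 29). λ = (29 - 45)/(42 - 24) ≡ 31/18 mod 47. 18⁻¹ ≡ 34 (mod 47) since 18·34 = 612 ≡ 1, so λ ≡ 20.
  x = λ² - 24 - 42 = 400 - 66 ≡ 5; y = λ·(24 - 5) - 45 ≡ 6. → (5, 6)
4P: (5, 6) + (42, 29). λ = (29 - 6)/(42 - 5) ≡ 23/37 mod 47. 37⁻¹ ≡ 14 (mod 47), so λ ≡ 40.
  x = λ² - 5 - 42 = 1600 - 47 ≡ 2; y = λ·(5 - 2) - 6 ≡ 20. → (2, 20)
5P: (2, 20) + (42, 29). λ = (29 - 20)/(42 - 2) ≡ 9/40 mod 47. 40⁻¹ ≡ 20 (mod 47) since 40·20 = 800 ≡ 1, so λ ≡ 39.
  x = λ² - 2 - 42 = 1521 - 44 ≡ 20; y = λ·(2 - 20) - 20 ≡ 30. → (20, 30)
6P: (20, 30) + (42, 29). λ = (29 - 30)/(42 - 20) ≡ 46/22 mod 47. 22⁻¹ ≡ 15 (mod 47), so λ ≡ 32.
  x = λ² - 20 - 42 = 1024 - 62 ≡ 22; y = λ·(20 - 22) - 30 ≡ 0. → (22, 0)
7P: (22, 0) + (42, 29). λ = (29 - 0)/(42 - 22) ≡ 29/20 mod 47. 20⁻¹ ≡ 40 (mod 47), so λ ≡ 32.
  x = λ² - 22 - 42 = 1024 - 64 ≡ 20; y = λ·(22 - 20) - 0 ≡ 17. → (20, 17)
8P: (20, 17) + (42, 29). λ = (29 - 17)/(42 - 20) ≡ 12/22 mod 47. 22⁻¹ ≡ 15 (mod 47) since 22·15 = 330 ≡ 1, so λ ≡ 39.
  x = λ² - 20 - 42 = 1521 - 62 ≡ 2; y = λ·(20 - 2) - 17 ≡ 27. → (2, 27)
9P: (2, 27) + (42, 29). λ = (29 - 27)/(42 - 2) ≡ 2/40 mod 47. 40⁻¹ ≡ 20 (mod 47), so λ ≡ 40.
  x = λ² - 2 - 42 = 1600 - 44 ≡ 5; y = λ·(2 - 5) - 27 ≡ 41. → (5, 41)
10P: (5, 41) + (42, 29). λ = (29 - 41)/(42 - 5) ≡ 35/37 mod 47. 37⁻¹ ≡ 14 (mod 47) since 37·14 = 518 ≡ 1, so λ ≡ 20.
  x = λ² - 5 - 42 = 400 - 47 ≡ 24; y = λ·(5 - 24) - 41 ≡ 2. → (24, 2)
11P: (24, 2) + (42, 29). λ = (29 - 2)/(42 - 24) ≡ 27/18 mod 47. 18⁻¹ ≡ 34 (mod 47), so λ ≡ 25.
  x = λ² - 24 - 42 = 625 - 66 ≡ 42; y = λ·(24 - 42) - 2 ≡ 18. → (42, 18)
12P: (42, 18) + (42, 29): same x and y₁ ≡ -y₂, so the sum is ∞.
12P = ∞, so the order is 12.

12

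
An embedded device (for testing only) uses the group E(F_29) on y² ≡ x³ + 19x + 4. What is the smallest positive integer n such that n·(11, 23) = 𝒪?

2P: tangent at (11, 23): λ = (3·11² + 19)/(2·23) ≡ 5/17. 17⁻¹ ≡ 12 (mod 29), so λ ≡ 5·12 ≡ 2.
  x = λ² - 11 - 11 = 4 - 22 ≡ 11; y = λ·(11 - 11) - 23 ≡ 6. → (11, 6)
3P: (11, 6) + (11, 23): same x and y₁ ≡ -y₂, so the sum is 𝒪.
3P = 𝒪, so the order is 3.

3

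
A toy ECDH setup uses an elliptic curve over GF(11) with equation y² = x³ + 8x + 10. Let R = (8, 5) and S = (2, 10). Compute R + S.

(2, 1)

(8, 5) + (2, 10). λ = (10 - 5)/(2 - 8) ≡ 5/5 mod 11. 5⁻¹ ≡ 9 (mod 11) since 5·9 = 45 ≡ 1, so λ ≡ 1.
  x = λ² - 8 - 2 = 1 - 10 ≡ 2; y = λ·(8 - 2) - 5 ≡ 1. → (2, 1)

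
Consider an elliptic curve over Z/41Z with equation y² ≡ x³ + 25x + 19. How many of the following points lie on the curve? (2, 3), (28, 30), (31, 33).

1

(2, 3): 3² ≡ 9, rhs ≡ 36 → off.
(28, 30): 30² ≡ 39, rhs ≡ 39 → on.
(31, 33): 33² ≡ 23, rhs ≡ 40 → off.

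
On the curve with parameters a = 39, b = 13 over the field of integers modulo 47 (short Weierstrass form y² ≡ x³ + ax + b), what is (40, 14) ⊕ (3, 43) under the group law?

(11, 9)

(40, 14) + (3, 43). λ = (43 - 14)/(3 - 40) ≡ 29/10 mod 47. 10⁻¹ ≡ 33 (mod 47) since 10·33 = 330 ≡ 1, so λ ≡ 17.
  x = λ² - 40 - 3 = 289 - 43 ≡ 11; y = λ·(40 - 11) - 14 ≡ 9. → (11, 9)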